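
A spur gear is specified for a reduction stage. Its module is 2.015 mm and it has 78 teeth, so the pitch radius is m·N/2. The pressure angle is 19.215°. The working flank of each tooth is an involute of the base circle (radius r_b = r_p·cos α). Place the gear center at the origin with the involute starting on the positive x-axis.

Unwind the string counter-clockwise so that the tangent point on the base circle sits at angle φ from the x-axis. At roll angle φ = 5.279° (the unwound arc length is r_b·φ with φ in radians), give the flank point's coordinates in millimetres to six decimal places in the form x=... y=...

x=74.521353 y=0.019330

pitch radius r_p = m·N/2 = 2.015·78/2 = 78.585000
base radius r_b = r_p·cos α = 78.585000·cos 19.215° = 74.207049
roll angle φ = 5.279° = 0.09213593 rad
x = r_b·(cos φ + φ·sin φ) = 74.207049·(0.99575849 + 0.09213593·0.09200563) = 74.521353
y = r_b·(sin φ − φ·cos φ) = 74.207049·(0.09200563 − 0.09213593·0.99575849) = 0.019330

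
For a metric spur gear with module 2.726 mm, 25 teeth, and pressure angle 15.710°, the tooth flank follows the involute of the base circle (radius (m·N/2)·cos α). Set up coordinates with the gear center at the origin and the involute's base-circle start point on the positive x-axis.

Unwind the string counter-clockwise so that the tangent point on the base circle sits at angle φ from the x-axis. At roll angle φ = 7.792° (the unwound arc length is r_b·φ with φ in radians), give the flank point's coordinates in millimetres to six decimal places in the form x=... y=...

pitch radius r_p = m·N/2 = 2.726·25/2 = 34.075000
base radius r_b = r_p·cos α = 34.075000·cos 15.710° = 32.802111
roll angle φ = 7.792° = 0.13599606 rad
x = r_b·(cos φ + φ·sin φ) = 32.802111·(0.99076678 + 0.13599606·0.13557724) = 33.104047
y = r_b·(sin φ − φ·cos φ) = 32.802111·(0.13557724 − 0.13599606·0.99076678) = 0.027451

x=33.104047 y=0.027451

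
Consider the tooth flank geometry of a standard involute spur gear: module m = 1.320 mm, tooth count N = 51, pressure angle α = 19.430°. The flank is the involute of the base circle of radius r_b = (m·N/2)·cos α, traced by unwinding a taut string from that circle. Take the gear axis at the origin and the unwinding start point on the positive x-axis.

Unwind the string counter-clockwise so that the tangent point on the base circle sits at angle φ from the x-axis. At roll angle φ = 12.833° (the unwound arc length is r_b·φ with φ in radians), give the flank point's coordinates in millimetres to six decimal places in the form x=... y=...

pitch radius r_p = m·N/2 = 1.320·51/2 = 33.660000
base radius r_b = r_p·cos α = 33.660000·cos 19.430° = 31.743016
roll angle φ = 12.833° = 0.22397810 rad
x = r_b·(cos φ + φ·sin φ) = 31.743016·(0.97502159 + 0.22397810·0.22211011) = 32.529271
y = r_b·(sin φ − φ·cos φ) = 31.743016·(0.22211011 − 0.22397810·0.97502159) = 0.118294

x=32.529271 y=0.118294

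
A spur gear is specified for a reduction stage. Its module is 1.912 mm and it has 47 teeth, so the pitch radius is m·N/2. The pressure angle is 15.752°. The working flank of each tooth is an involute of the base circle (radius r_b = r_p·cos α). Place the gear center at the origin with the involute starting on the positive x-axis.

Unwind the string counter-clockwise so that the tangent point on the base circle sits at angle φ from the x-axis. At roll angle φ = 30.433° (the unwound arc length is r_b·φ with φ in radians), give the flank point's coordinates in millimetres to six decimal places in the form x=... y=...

x=48.921281 y=2.099785

pitch radius r_p = m·N/2 = 1.912·47/2 = 44.932000
base radius r_b = r_p·cos α = 44.932000·cos 15.752° = 43.244613
roll angle φ = 30.433° = 0.53115605 rad
x = r_b·(cos φ + φ·sin φ) = 43.244613·(0.86222207 + 0.53115605·0.50653045) = 48.921281
y = r_b·(sin φ − φ·cos φ) = 43.244613·(0.50653045 − 0.53115605·0.86222207) = 2.099785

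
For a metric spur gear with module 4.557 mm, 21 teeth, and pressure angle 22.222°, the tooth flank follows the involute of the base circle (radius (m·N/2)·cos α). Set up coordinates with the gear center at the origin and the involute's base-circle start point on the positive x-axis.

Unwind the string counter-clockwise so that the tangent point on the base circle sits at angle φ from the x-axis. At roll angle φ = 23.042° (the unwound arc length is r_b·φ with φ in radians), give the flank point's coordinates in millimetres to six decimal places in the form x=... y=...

pitch radius r_p = m·N/2 = 4.557·21/2 = 47.848500
base radius r_b = r_p·cos α = 47.848500·cos 22.222° = 44.294574
roll angle φ = 23.042° = 0.40215877 rad
x = r_b·(cos φ + φ·sin φ) = 44.294574·(0.92021819 + 0.40215877·0.39140579) = 47.732960
y = r_b·(sin φ − φ·cos φ) = 44.294574·(0.39140579 − 0.40215877·0.92021819) = 0.944891

x=47.732960 y=0.944891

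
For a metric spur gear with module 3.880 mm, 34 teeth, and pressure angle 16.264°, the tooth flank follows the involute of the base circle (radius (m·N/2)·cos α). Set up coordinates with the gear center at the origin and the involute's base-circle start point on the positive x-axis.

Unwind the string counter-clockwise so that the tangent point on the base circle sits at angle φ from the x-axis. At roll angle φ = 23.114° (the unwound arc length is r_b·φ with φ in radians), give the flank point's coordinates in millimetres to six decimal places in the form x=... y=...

x=68.265135 y=1.363312

pitch radius r_p = m·N/2 = 3.880·34/2 = 65.960000
base radius r_b = r_p·cos α = 65.960000·cos 16.264° = 63.320376
roll angle φ = 23.114° = 0.40341540 rad
x = r_b·(cos φ + φ·sin φ) = 63.320376·(0.91972560 + 0.40341540·0.39256186) = 68.265135
y = r_b·(sin φ − φ·cos φ) = 63.320376·(0.39256186 − 0.40341540·0.91972560) = 1.363312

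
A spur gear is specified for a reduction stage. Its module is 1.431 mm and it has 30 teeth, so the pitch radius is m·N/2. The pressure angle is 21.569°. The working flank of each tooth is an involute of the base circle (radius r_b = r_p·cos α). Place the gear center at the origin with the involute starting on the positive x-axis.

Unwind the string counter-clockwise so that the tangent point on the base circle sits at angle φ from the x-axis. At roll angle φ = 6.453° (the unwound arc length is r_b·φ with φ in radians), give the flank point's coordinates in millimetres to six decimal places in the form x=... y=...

pitch radius r_p = m·N/2 = 1.431·30/2 = 21.465000
base radius r_b = r_p·cos α = 21.465000·cos 21.569° = 19.961925
roll angle φ = 6.453° = 0.11262610 rad
x = r_b·(cos φ + φ·sin φ) = 19.961925·(0.99366438 + 0.11262610·0.11238814) = 20.088128
y = r_b·(sin φ − φ·cos φ) = 19.961925·(0.11238814 − 0.11262610·0.99366438) = 0.009494

x=20.088128 y=0.009494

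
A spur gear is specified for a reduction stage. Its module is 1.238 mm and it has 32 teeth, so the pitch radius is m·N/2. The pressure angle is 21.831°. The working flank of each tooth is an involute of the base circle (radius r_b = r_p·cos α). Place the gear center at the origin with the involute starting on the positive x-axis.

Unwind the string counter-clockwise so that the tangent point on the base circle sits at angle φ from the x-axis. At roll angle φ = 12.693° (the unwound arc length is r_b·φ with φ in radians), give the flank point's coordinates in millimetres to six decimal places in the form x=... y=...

pitch radius r_p = m·N/2 = 1.238·32/2 = 19.808000
base radius r_b = r_p·cos α = 19.808000·cos 21.831° = 18.387465
roll angle φ = 12.693° = 0.22153464 rad
x = r_b·(cos φ + φ·sin φ) = 18.387465·(0.97556140 + 0.22153464·0.21972702) = 18.833150
y = r_b·(sin φ − φ·cos φ) = 18.387465·(0.21972702 − 0.22153464·0.97556140) = 0.066312

x=18.833150 y=0.066312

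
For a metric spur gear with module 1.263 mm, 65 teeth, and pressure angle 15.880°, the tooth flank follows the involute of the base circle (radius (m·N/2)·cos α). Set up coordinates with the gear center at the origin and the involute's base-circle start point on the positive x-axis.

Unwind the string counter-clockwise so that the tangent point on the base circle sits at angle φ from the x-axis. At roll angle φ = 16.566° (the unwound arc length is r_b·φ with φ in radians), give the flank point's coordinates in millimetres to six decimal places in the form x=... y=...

x=41.096914 y=0.315440

pitch radius r_p = m·N/2 = 1.263·65/2 = 41.047500
base radius r_b = r_p·cos α = 41.047500·cos 15.880° = 39.480999
roll angle φ = 16.566° = 0.28913124 rad
x = r_b·(cos φ + φ·sin φ) = 39.480999·(0.95849194 + 0.28913124·0.28511964) = 41.096914
y = r_b·(sin φ − φ·cos φ) = 39.480999·(0.28511964 − 0.28913124·0.95849194) = 0.315440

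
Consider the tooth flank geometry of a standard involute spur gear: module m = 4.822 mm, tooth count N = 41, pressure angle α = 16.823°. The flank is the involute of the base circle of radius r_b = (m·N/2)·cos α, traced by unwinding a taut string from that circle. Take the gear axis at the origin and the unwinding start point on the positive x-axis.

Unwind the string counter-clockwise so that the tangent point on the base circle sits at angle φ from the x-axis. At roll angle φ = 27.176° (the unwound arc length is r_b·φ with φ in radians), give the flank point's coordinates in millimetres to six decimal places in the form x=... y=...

pitch radius r_p = m·N/2 = 4.822·41/2 = 98.851000
base radius r_b = r_p·cos α = 98.851000·cos 16.823° = 94.620513
roll angle φ = 27.176° = 0.47431068 rad
x = r_b·(cos φ + φ·sin φ) = 94.620513·(0.88960776 + 0.47431068·0.45672533) = 104.672756
y = r_b·(sin φ − φ·cos φ) = 94.620513·(0.45672533 − 0.47431068·0.88960776) = 3.290416

x=104.672756 y=3.290416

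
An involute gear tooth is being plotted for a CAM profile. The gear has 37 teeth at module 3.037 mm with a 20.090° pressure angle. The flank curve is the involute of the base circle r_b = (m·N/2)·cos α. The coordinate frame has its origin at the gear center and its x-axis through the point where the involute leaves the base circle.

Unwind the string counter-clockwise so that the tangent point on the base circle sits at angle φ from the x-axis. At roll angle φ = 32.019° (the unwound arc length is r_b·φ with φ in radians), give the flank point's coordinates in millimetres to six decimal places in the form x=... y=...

pitch radius r_p = m·N/2 = 3.037·37/2 = 56.184500
base radius r_b = r_p·cos α = 56.184500·cos 20.090° = 52.765910
roll angle φ = 32.019° = 0.55883697 rad
x = r_b·(cos φ + φ·sin φ) = 52.765910·(0.84787232 + 0.55883697·0.53020046) = 60.373063
y = r_b·(sin φ − φ·cos φ) = 52.765910·(0.53020046 − 0.55883697·0.84787232) = 2.974839

x=60.373063 y=2.974839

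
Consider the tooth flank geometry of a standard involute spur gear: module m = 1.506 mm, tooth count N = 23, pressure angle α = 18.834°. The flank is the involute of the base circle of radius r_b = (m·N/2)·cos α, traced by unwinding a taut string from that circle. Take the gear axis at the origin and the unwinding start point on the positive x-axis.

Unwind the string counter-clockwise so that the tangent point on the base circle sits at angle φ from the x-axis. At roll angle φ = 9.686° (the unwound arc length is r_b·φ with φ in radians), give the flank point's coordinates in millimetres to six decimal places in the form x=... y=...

pitch radius r_p = m·N/2 = 1.506·23/2 = 17.319000
base radius r_b = r_p·cos α = 17.319000·cos 18.834° = 16.391704
roll angle φ = 9.686° = 0.16905259 rad
x = r_b·(cos φ + φ·sin φ) = 16.391704·(0.98574461 + 0.16905259·0.16824852) = 16.624260
y = r_b·(sin φ − φ·cos φ) = 16.391704·(0.16824852 − 0.16905259·0.98574461) = 0.026322

x=16.624260 y=0.026322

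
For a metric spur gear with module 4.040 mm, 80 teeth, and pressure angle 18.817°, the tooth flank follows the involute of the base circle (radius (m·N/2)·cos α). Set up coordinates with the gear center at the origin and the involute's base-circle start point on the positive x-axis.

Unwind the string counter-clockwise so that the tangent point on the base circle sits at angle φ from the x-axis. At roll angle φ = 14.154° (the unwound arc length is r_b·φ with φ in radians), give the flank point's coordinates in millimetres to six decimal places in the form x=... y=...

pitch radius r_p = m·N/2 = 4.040·80/2 = 161.600000
base radius r_b = r_p·cos α = 161.600000·cos 18.817° = 152.963062
roll angle φ = 14.154° = 0.24703390 rad
x = r_b·(cos φ + φ·sin φ) = 152.963062·(0.96964198 + 0.24703390·0.24452899) = 157.559439
y = r_b·(sin φ − φ·cos φ) = 152.963062·(0.24452899 − 0.24703390·0.96964198) = 0.763981

x=157.559439 y=0.763981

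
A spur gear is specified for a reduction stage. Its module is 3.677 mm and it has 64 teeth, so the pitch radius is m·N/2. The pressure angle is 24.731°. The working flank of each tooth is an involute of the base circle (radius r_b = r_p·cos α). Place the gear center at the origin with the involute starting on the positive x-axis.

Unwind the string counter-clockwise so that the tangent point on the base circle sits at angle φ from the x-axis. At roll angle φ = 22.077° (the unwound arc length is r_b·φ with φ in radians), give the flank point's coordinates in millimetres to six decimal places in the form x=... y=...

pitch radius r_p = m·N/2 = 3.677·64/2 = 117.664000
base radius r_b = r_p·cos α = 117.664000·cos 24.731° = 106.872088
roll angle φ = 22.077° = 0.38531634 rad
x = r_b·(cos φ + φ·sin φ) = 106.872088·(0.92667958 + 0.38531634·0.37585230) = 114.513615
y = r_b·(sin φ − φ·cos φ) = 106.872088·(0.37585230 − 0.38531634·0.92667958) = 2.007861

x=114.513615 y=2.007861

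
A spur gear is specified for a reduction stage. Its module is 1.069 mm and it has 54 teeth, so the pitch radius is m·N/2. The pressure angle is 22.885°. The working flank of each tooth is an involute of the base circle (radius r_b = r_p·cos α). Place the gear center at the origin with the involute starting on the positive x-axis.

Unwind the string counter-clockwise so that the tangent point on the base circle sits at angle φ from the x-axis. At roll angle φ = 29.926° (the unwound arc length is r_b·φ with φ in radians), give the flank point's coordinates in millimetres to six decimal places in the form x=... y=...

pitch radius r_p = m·N/2 = 1.069·54/2 = 28.863000
base radius r_b = r_p·cos α = 28.863000·cos 22.885° = 26.591114
roll angle φ = 29.926° = 0.52230723 rad
x = r_b·(cos φ + φ·sin φ) = 26.591114·(0.86667045 + 0.52230723·0.49888107) = 29.974558
y = r_b·(sin φ − φ·cos φ) = 26.591114·(0.49888107 − 0.52230723·0.86667045) = 1.228851

x=29.974558 y=1.228851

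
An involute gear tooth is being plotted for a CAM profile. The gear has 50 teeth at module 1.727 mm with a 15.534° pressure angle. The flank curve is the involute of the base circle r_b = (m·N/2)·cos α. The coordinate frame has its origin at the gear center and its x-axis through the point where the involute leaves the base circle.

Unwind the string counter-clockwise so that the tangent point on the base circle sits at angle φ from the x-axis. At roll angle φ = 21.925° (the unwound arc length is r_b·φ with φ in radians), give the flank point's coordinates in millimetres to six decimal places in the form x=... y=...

x=44.532918 y=0.765646

pitch radius r_p = m·N/2 = 1.727·50/2 = 43.175000
base radius r_b = r_p·cos α = 43.175000·cos 15.534° = 41.597891
roll angle φ = 21.925° = 0.38266344 rad
x = r_b·(cos φ + φ·sin φ) = 41.597891·(0.92767342 + 0.38266344·0.37339259) = 44.532918
y = r_b·(sin φ − φ·cos φ) = 41.597891·(0.37339259 − 0.38266344·0.92767342) = 0.765646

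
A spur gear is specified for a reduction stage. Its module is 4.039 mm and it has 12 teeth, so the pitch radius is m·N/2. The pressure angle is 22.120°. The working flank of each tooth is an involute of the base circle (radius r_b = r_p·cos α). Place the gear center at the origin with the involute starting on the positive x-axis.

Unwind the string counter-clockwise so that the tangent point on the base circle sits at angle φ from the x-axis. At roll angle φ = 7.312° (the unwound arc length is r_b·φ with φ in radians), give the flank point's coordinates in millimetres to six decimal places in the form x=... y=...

pitch radius r_p = m·N/2 = 4.039·12/2 = 24.234000
base radius r_b = r_p·cos α = 24.234000·cos 22.120° = 22.450311
roll angle φ = 7.312° = 0.12761847 rad
x = r_b·(cos φ + φ·sin φ) = 22.450311·(0.99186781 + 0.12761847·0.12727235) = 22.632385
y = r_b·(sin φ − φ·cos φ) = 22.450311·(0.12727235 − 0.12761847·0.99186781) = 0.015529

x=22.632385 y=0.015529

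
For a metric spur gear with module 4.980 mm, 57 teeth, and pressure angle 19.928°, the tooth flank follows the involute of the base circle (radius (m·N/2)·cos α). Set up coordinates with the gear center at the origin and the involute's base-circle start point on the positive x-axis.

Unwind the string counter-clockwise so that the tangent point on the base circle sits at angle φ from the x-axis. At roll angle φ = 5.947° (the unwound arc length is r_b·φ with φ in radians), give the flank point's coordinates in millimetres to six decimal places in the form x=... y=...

pitch radius r_p = m·N/2 = 4.980·57/2 = 141.930000
base radius r_b = r_p·cos α = 141.930000·cos 19.928° = 133.431469
roll angle φ = 5.947° = 0.10379473 rad
x = r_b·(cos φ + φ·sin φ) = 133.431469·(0.99461816 + 0.10379473·0.10360846) = 134.148286
y = r_b·(sin φ − φ·cos φ) = 133.431469·(0.10360846 − 0.10379473·0.99461816) = 0.049682

x=134.148286 y=0.049682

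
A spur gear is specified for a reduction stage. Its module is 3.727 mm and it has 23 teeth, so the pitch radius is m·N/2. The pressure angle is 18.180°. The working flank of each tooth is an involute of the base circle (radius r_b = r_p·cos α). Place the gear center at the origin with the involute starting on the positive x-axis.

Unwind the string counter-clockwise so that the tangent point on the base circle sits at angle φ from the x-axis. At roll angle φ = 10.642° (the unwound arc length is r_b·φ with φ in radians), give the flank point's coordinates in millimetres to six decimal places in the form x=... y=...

x=41.417309 y=0.086676

pitch radius r_p = m·N/2 = 3.727·23/2 = 42.860500
base radius r_b = r_p·cos α = 42.860500·cos 18.180° = 40.720948
roll angle φ = 10.642° = 0.18573794 rad
x = r_b·(cos φ + φ·sin φ) = 40.720948·(0.98280024 + 0.18573794·0.18467183) = 41.417309
y = r_b·(sin φ − φ·cos φ) = 40.720948·(0.18467183 − 0.18573794·0.98280024) = 0.086676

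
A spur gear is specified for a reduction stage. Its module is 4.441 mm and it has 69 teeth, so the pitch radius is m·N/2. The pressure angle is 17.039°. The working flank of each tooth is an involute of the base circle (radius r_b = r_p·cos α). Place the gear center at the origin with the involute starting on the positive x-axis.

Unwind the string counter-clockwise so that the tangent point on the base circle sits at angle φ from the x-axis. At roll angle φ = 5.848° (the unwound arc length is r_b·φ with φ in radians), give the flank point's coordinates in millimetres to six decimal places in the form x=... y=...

x=147.250280 y=0.051866

pitch radius r_p = m·N/2 = 4.441·69/2 = 153.214500
base radius r_b = r_p·cos α = 153.214500·cos 17.039° = 146.489230
roll angle φ = 5.848° = 0.10206685 rad
x = r_b·(cos φ + φ·sin φ) = 146.489230·(0.99479570 + 0.10206685·0.10188973) = 147.250280
y = r_b·(sin φ − φ·cos φ) = 146.489230·(0.10188973 − 0.10206685·0.99479570) = 0.051866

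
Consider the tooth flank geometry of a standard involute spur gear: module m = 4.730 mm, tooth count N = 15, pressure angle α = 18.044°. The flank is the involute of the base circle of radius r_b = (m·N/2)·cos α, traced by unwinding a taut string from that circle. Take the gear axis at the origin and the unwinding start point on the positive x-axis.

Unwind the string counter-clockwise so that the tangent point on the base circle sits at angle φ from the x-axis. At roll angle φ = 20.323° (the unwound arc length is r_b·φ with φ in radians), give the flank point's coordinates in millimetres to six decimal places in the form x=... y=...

x=35.785905 y=0.495474

pitch radius r_p = m·N/2 = 4.730·15/2 = 35.475000
base radius r_b = r_p·cos α = 35.475000·cos 18.044° = 33.730301
roll angle φ = 20.323° = 0.35470326 rad
x = r_b·(cos φ + φ·sin φ) = 33.730301·(0.93774959 + 0.35470326·0.34731212) = 35.785905
y = r_b·(sin φ − φ·cos φ) = 33.730301·(0.34731212 − 0.35470326·0.93774959) = 0.495474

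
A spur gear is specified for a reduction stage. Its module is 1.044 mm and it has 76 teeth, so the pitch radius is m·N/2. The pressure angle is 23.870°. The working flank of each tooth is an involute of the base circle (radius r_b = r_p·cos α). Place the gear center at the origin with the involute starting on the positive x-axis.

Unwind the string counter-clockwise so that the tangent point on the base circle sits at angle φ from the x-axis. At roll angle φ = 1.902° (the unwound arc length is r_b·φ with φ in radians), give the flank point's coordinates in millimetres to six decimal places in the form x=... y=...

x=36.298677 y=0.000442

pitch radius r_p = m·N/2 = 1.044·76/2 = 39.672000
base radius r_b = r_p·cos α = 39.672000·cos 23.870° = 36.278694
roll angle φ = 1.902° = 0.03319616 rad
x = r_b·(cos φ + φ·sin φ) = 36.278694·(0.99944906 + 0.03319616·0.03319007) = 36.298677
y = r_b·(sin φ − φ·cos φ) = 36.278694·(0.03319007 − 0.03319616·0.99944906) = 0.000442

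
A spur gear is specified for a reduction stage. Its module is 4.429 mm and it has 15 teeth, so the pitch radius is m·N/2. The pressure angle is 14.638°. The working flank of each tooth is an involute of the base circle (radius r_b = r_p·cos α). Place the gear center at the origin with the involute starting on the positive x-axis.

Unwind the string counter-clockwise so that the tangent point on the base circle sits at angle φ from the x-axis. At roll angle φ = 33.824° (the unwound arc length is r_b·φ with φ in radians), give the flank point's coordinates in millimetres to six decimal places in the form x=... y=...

x=37.261056 y=2.128193

pitch radius r_p = m·N/2 = 4.429·15/2 = 33.217500
base radius r_b = r_p·cos α = 33.217500·cos 14.638° = 32.139319
roll angle φ = 33.824° = 0.59034017 rad
x = r_b·(cos φ + φ·sin φ) = 32.139319·(0.83075138 + 0.59034017·0.55664365) = 37.261056
y = r_b·(sin φ − φ·cos φ) = 32.139319·(0.55664365 − 0.59034017·0.83075138) = 2.128193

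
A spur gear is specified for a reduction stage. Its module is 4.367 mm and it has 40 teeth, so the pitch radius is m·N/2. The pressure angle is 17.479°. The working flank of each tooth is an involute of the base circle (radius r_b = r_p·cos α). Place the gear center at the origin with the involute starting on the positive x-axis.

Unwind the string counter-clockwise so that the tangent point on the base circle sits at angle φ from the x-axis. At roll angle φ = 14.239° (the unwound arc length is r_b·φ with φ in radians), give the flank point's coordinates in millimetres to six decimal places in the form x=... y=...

x=85.840240 y=0.423592

pitch radius r_p = m·N/2 = 4.367·40/2 = 87.340000
base radius r_b = r_p·cos α = 87.340000·cos 17.479° = 83.307259
roll angle φ = 14.239° = 0.24851743 rad
x = r_b·(cos φ + φ·sin φ) = 83.307259·(0.96927815 + 0.24851743·0.24596721) = 85.840240
y = r_b·(sin φ − φ·cos φ) = 83.307259·(0.24596721 − 0.24851743·0.96927815) = 0.423592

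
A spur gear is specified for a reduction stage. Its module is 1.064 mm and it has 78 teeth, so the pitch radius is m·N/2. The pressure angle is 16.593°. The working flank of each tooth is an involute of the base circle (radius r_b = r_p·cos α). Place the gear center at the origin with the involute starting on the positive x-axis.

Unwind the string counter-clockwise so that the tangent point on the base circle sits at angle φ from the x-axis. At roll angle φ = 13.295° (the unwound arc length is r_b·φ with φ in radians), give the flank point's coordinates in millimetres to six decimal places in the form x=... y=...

x=40.824253 y=0.164729

pitch radius r_p = m·N/2 = 1.064·78/2 = 41.496000
base radius r_b = r_p·cos α = 41.496000·cos 16.593° = 39.768002
roll angle φ = 13.295° = 0.23204152 rad
x = r_b·(cos φ + φ·sin φ) = 39.768002·(0.97319894 + 0.23204152·0.22996481) = 40.824253
y = r_b·(sin φ − φ·cos φ) = 39.768002·(0.22996481 − 0.23204152·0.97319894) = 0.164729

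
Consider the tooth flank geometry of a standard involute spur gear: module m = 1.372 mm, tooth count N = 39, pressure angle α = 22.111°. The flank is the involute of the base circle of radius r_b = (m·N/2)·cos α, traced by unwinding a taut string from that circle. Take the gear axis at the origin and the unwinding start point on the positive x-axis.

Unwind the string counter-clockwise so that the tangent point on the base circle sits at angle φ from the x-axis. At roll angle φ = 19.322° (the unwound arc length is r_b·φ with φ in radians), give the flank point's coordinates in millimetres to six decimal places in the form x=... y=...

pitch radius r_p = m·N/2 = 1.372·39/2 = 26.754000
base radius r_b = r_p·cos α = 26.754000·cos 22.111° = 24.786414
roll angle φ = 19.322° = 0.33723252 rad
x = r_b·(cos φ + φ·sin φ) = 24.786414·(0.94367397 + 0.33723252·0.33087676) = 26.156022
y = r_b·(sin φ − φ·cos φ) = 24.786414·(0.33087676 − 0.33723252·0.94367397) = 0.313281

x=26.156022 y=0.313281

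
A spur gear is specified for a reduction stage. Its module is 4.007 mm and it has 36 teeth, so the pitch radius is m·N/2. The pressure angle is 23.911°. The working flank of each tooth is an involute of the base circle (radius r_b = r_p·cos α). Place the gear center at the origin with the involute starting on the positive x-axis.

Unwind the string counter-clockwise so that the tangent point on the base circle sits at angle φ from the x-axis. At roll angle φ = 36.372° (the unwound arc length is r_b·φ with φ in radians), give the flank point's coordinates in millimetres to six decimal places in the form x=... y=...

pitch radius r_p = m·N/2 = 4.007·36/2 = 72.126000
base radius r_b = r_p·cos α = 72.126000·cos 23.911° = 65.935869
roll angle φ = 36.372° = 0.63481116 rad
x = r_b·(cos φ + φ·sin φ) = 65.935869·(0.80518370 + 0.63481116·0.59302547) = 77.912651
y = r_b·(sin φ − φ·cos φ) = 65.935869·(0.59302547 − 0.63481116·0.80518370) = 5.399216

x=77.912651 y=5.399216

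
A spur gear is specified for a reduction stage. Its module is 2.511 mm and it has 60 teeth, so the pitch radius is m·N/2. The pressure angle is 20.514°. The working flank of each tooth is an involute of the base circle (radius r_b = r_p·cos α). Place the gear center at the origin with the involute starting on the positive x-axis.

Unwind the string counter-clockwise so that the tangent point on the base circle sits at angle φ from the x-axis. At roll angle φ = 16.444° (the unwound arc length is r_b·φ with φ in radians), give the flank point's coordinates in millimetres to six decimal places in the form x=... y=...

pitch radius r_p = m·N/2 = 2.511·60/2 = 75.330000
base radius r_b = r_p·cos α = 75.330000·cos 20.514° = 70.553068
roll angle φ = 16.444° = 0.28700194 rad
x = r_b·(cos φ + φ·sin φ) = 70.553068·(0.95909687 + 0.28700194·0.28307807) = 73.399237
y = r_b·(sin φ − φ·cos φ) = 70.553068·(0.28307807 − 0.28700194·0.95909687) = 0.551401

x=73.399237 y=0.551401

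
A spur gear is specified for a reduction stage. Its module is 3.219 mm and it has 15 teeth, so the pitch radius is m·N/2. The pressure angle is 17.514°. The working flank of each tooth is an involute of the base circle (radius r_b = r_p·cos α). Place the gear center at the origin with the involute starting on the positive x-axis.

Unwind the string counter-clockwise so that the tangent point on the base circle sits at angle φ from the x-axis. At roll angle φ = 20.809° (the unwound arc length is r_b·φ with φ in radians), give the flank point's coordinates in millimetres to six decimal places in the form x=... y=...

pitch radius r_p = m·N/2 = 3.219·15/2 = 24.142500
base radius r_b = r_p·cos α = 24.142500·cos 17.514° = 23.023337
roll angle φ = 20.809° = 0.36318556 rad
x = r_b·(cos φ + φ·sin φ) = 23.023337·(0.93476988 + 0.36318556·0.35525380) = 24.492063
y = r_b·(sin φ − φ·cos φ) = 23.023337·(0.35525380 − 0.36318556·0.93476988) = 0.362822

x=24.492063 y=0.362822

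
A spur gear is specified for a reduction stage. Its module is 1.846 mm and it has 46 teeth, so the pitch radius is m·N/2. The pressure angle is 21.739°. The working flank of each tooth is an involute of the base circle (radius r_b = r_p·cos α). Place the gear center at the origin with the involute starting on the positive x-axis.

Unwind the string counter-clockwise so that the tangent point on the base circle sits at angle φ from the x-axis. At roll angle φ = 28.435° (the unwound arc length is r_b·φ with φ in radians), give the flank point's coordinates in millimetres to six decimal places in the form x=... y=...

pitch radius r_p = m·N/2 = 1.846·46/2 = 42.458000
base radius r_b = r_p·cos α = 42.458000·cos 21.739° = 39.438416
roll angle φ = 28.435° = 0.49628437 rad
x = r_b·(cos φ + φ·sin φ) = 39.438416·(0.87935787 + 0.49628437·0.47616147) = 44.000232
y = r_b·(sin φ − φ·cos φ) = 39.438416·(0.47616147 − 0.49628437·0.87935787) = 1.567673

x=44.000232 y=1.567673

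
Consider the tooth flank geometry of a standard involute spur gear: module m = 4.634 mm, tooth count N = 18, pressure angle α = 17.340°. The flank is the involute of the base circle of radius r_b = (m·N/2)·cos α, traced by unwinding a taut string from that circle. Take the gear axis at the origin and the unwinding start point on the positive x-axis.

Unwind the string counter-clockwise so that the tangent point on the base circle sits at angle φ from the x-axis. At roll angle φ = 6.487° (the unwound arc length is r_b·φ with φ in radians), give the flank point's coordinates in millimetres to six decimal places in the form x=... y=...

x=40.064928 y=0.019235

pitch radius r_p = m·N/2 = 4.634·18/2 = 41.706000
base radius r_b = r_p·cos α = 41.706000·cos 17.340° = 39.810586
roll angle φ = 6.487° = 0.11321951 rad
x = r_b·(cos φ + φ·sin φ) = 39.810586·(0.99359752 + 0.11321951·0.11297778) = 40.064928
y = r_b·(sin φ − φ·cos φ) = 39.810586·(0.11297778 − 0.11321951·0.99359752) = 0.019235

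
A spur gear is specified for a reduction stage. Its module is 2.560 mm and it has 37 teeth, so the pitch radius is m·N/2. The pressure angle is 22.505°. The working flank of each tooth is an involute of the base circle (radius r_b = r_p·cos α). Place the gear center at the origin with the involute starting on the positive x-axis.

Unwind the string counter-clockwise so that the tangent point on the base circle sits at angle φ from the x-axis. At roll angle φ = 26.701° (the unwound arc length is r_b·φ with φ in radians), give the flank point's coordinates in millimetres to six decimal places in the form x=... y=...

pitch radius r_p = m·N/2 = 2.560·37/2 = 47.360000
base radius r_b = r_p·cos α = 47.360000·cos 22.505° = 43.753353
roll angle φ = 26.701° = 0.46602036 rad
x = r_b·(cos φ + φ·sin φ) = 43.753353·(0.89336355 + 0.46602036·0.44933459) = 48.249562
y = r_b·(sin φ − φ·cos φ) = 43.753353·(0.44933459 − 0.46602036·0.89336355) = 1.444254

x=48.249562 y=1.444254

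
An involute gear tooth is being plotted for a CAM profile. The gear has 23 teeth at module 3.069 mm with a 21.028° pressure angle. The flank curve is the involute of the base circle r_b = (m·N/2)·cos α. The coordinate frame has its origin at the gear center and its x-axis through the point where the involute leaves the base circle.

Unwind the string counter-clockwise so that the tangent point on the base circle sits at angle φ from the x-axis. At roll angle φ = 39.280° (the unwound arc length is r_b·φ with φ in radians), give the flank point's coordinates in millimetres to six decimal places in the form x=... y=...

x=39.798603 y=3.374733

pitch radius r_p = m·N/2 = 3.069·23/2 = 35.293500
base radius r_b = r_p·cos α = 35.293500·cos 21.028° = 32.943136
roll angle φ = 39.280° = 0.68556533 rad
x = r_b·(cos φ + φ·sin φ) = 32.943136·(0.77406125 + 0.68556533·0.63311071) = 39.798603
y = r_b·(sin φ − φ·cos φ) = 32.943136·(0.63311071 − 0.68556533·0.77406125) = 3.374733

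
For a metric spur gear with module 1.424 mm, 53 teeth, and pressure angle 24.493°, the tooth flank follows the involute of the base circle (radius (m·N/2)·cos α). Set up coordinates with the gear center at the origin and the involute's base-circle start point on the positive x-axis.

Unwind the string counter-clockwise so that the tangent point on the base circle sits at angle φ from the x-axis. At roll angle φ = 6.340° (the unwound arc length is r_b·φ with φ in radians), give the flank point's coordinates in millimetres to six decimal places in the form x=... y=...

pitch radius r_p = m·N/2 = 1.424·53/2 = 37.736000
base radius r_b = r_p·cos α = 37.736000·cos 24.493° = 34.340210
roll angle φ = 6.340° = 0.11065387 rad
x = r_b·(cos φ + φ·sin φ) = 34.340210·(0.99388410 + 0.11065387·0.11042820) = 34.549803
y = r_b·(sin φ − φ·cos φ) = 34.340210·(0.11042820 − 0.11065387·0.99388410) = 0.015490

x=34.549803 y=0.015490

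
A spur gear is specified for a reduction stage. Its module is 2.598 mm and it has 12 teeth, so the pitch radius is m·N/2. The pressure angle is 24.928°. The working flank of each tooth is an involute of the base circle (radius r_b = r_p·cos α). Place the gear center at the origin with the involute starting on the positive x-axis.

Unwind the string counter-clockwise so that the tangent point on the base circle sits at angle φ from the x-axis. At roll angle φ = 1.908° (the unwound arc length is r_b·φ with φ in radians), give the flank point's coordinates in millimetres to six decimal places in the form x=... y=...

x=14.143629 y=0.000174

pitch radius r_p = m·N/2 = 2.598·12/2 = 15.588000
base radius r_b = r_p·cos α = 15.588000·cos 24.928° = 14.135793
roll angle φ = 1.908° = 0.03330088 rad
x = r_b·(cos φ + φ·sin φ) = 14.135793·(0.99944558 + 0.03330088·0.03329473) = 14.143629
y = r_b·(sin φ − φ·cos φ) = 14.135793·(0.03329473 − 0.03330088·0.99944558) = 0.000174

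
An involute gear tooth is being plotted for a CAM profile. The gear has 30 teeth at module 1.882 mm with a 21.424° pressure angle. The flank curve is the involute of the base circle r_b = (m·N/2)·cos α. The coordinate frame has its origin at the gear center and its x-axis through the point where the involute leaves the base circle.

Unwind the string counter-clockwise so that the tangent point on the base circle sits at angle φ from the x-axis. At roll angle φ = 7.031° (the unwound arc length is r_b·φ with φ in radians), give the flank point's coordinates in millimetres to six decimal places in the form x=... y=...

pitch radius r_p = m·N/2 = 1.882·30/2 = 28.230000
base radius r_b = r_p·cos α = 28.230000·cos 21.424° = 26.279389
roll angle φ = 7.031° = 0.12271410 rad
x = r_b·(cos φ + φ·sin φ) = 26.279389·(0.99248007 + 0.12271410·0.12240634) = 26.476512
y = r_b·(sin φ − φ·cos φ) = 26.279389·(0.12240634 − 0.12271410·0.99248007) = 0.016163

x=26.476512 y=0.016163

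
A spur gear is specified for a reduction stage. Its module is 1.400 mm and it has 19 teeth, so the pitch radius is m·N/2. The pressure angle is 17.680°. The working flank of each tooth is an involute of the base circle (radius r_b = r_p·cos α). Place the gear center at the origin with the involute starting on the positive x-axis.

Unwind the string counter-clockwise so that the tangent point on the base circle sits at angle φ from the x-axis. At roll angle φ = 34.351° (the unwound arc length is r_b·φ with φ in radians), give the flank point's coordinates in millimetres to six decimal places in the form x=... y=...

pitch radius r_p = m·N/2 = 1.400·19/2 = 13.300000
base radius r_b = r_p·cos α = 13.300000·cos 17.680° = 12.671808
roll angle φ = 34.351° = 0.59953805 rad
x = r_b·(cos φ + φ·sin φ) = 12.671808·(0.82559636 + 0.59953805·0.56426115) = 14.748621
y = r_b·(sin φ − φ·cos φ) = 12.671808·(0.56426115 − 0.59953805·0.82559636) = 0.877963

x=14.748621 y=0.877963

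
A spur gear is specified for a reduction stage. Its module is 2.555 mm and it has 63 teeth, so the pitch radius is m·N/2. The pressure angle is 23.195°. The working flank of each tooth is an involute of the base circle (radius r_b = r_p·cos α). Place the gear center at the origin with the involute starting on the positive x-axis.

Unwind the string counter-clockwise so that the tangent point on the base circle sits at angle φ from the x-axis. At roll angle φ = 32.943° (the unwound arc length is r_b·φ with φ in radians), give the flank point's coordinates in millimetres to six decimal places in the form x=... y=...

pitch radius r_p = m·N/2 = 2.555·63/2 = 80.482500
base radius r_b = r_p·cos α = 80.482500·cos 23.195° = 73.977076
roll angle φ = 32.943° = 0.57496382 rad
x = r_b·(cos φ + φ·sin φ) = 73.977076·(0.83921198 + 0.57496382·0.54380442) = 85.212704
y = r_b·(sin φ − φ·cos φ) = 73.977076·(0.54380442 − 0.57496382·0.83921198) = 4.533900

x=85.212704 y=4.533900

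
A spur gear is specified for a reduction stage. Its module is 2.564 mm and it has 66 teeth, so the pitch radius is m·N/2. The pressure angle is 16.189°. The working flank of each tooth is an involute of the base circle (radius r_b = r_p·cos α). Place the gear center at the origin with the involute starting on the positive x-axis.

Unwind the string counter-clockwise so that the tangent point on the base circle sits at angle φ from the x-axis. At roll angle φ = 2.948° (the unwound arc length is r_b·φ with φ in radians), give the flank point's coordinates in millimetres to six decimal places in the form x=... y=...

pitch radius r_p = m·N/2 = 2.564·66/2 = 84.612000
base radius r_b = r_p·cos α = 84.612000·cos 16.189° = 81.256900
roll angle φ = 2.948° = 0.05145231 rad
x = r_b·(cos φ + φ·sin φ) = 81.256900·(0.99867662 + 0.05145231·0.05142961) = 81.364386
y = r_b·(sin φ − φ·cos φ) = 81.256900·(0.05142961 − 0.05145231·0.99867662) = 0.003688

x=81.364386 y=0.003688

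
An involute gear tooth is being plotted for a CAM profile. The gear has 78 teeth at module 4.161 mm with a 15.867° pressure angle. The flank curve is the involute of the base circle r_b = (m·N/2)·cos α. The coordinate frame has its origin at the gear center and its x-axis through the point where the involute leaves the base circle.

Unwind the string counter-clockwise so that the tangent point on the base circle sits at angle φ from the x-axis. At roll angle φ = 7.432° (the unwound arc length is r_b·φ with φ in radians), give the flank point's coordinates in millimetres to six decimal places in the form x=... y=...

x=157.403670 y=0.113368

pitch radius r_p = m·N/2 = 4.161·78/2 = 162.279000
base radius r_b = r_p·cos α = 162.279000·cos 15.867° = 156.095998
roll angle φ = 7.432° = 0.12971287 rad
x = r_b·(cos φ + φ·sin φ) = 156.095998·(0.99159907 + 0.12971287·0.12934943) = 157.403670
y = r_b·(sin φ − φ·cos φ) = 156.095998·(0.12934943 − 0.12971287·0.99159907) = 0.113368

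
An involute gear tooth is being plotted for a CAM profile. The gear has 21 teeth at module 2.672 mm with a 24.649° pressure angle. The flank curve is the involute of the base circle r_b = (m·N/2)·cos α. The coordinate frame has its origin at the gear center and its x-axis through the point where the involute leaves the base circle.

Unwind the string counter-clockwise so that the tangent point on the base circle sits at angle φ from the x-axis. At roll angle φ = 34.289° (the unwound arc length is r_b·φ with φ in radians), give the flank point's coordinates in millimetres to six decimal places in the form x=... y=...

x=29.665059 y=1.757409

pitch radius r_p = m·N/2 = 2.672·21/2 = 28.056000
base radius r_b = r_p·cos α = 28.056000·cos 24.649° = 25.499531
roll angle φ = 34.289° = 0.59845595 rad
x = r_b·(cos φ + φ·sin φ) = 25.499531·(0.82620647 + 0.59845595·0.56336744) = 29.665059
y = r_b·(sin φ − φ·cos φ) = 25.499531·(0.56336744 − 0.59845595·0.82620647) = 1.757409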